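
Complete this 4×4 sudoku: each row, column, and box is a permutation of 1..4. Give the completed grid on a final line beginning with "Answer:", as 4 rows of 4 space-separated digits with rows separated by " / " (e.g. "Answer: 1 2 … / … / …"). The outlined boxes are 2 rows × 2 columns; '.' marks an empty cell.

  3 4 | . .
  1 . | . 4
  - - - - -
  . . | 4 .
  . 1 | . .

Step 1. [r3c4∈{1,2,3}] r3c4 is the only open cell in row 3 admitting 1, so r3c4=1.
Step 2. [r1c4∈{2}] r1c4's peers cover all but 2, so r1c4=2.
Step 3. [r3c1∈{2}] r3c1 is down to just 2. So r3c1=2.
Step 4. [r2c3∈{3}] only 3 remains possible at r2c3. So r2c3=3.
Step 5. [r2c2∈{2}] r2c2 is down to just 2 ⇒ r2c2=2.
Step 6. [r4c1∈{4}] r4c1 is down to just 4 ⇒ r4c1=4.
Step 7. [r1c3∈{1}] r1c3 is down to just 1. So r1c3=1.
Step 8. [r4c3∈{2}] r4c3's peers cover all but 2 ⇒ r4c3=2.
Step 9. [r3c2∈{3}] nothing but 3 survives at r3c2. So r3c2=3.
Step 10. [r4c4∈{3}] only 3 remains possible at r4c4, so r4c4=3.

Answer: 3 4 1 2 / 1 2 3 4 / 2 3 4 1 / 4 1 2 3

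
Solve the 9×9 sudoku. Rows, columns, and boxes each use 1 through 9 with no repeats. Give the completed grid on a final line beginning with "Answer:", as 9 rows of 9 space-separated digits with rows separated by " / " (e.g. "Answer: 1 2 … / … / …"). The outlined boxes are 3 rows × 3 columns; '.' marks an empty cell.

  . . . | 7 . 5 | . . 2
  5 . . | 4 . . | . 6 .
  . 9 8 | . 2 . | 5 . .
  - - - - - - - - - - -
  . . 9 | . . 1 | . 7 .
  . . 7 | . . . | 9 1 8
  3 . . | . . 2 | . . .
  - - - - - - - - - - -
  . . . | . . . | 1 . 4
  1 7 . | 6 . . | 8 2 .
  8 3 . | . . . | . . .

Step 1. [r6c5∈{4,5,6,7,8,9}] across row 6, 7 lands solely at r6c5. So r6c5=7.
Step 2. [r7c1∈{2,6,9}] col 1 places 9 nowhere but r7c1, so r7c1=9.
Step 3. [r4c7∈{2,3,4,6}] r4c7 is the only open cell in col 7 admitting 2. So r4c7=2.
Step 4. [r4c9∈{3,5,6}] r4c9 is the only open cell in box 6 admitting 3. So r4c9=3.
Step 5. [r7c8∈{3,5}] across box 9, 3 lands solely at r7c8. So r7c8=3.
Step 6. [r3c8∈{4}] r3c8's peers cover all but 4, so r3c8=4.
Step 7. [r6c8∈{5}] nothing but 5 survives at r6c8 ⇒ r6c8=5.
Step 8. [r9c8∈{9}] r9c8 is down to just 9, so r9c8=9.
Step 9. [r1c5∈{1,3,6,8,9}] row 1 places 9 nowhere but r1c5 ⇒ r1c5=9.
Step 10. [r6c9∈{6}] nothing but 6 survives at r6c9, so r6c9=6.
Step 11. [r5c1∈{2,4,6}] across col 1, 2 lands solely at r5c1 ⇒ r5c1=2.
Step 12. [r8c9∈{5}] r8c9's peers cover all but 5, so r8c9=5.
Step 13. [r8c3∈{4}] r8c3's peers cover all but 4. So r8c3=4.
Step 14. [r9c9∈{7}] r9c9's peers cover all but 7, so r9c9=7.
Step 15. [r6c3∈{1}] only 1 remains possible at r6c3, so r6c3=1.
Step 16. [r3c6∈{3,6}] in box 2, 6 fits only at r3c6 ⇒ r3c6=6.
Step 17. [r3c4∈{1,3}] 3 has one home in row 3: r3c4 ⇒ r3c4=3.
Step 18. [r5c4∈{5}] only 5 remains possible at r5c4, so r5c4=5.
Step 19. [r4c2∈{4,5,6,8}] r4c2 is the only open cell in row 4 admitting 5. So r4c2=5.
Step 20. [r2c5∈{1,8}] across box 2, 1 lands solely at r2c5. So r2c5=1.
Step 21. [r4c4∈{8}] nothing but 8 survives at r4c4 ⇒ r4c4=8.
Step 22. [r7c4∈{2}] r7c4's peers cover all but 2, so r7c4=2.
Step 23. [r7c2∈{6}] r7c2 is down to just 6 ⇒ r7c2=6.
Step 24. [r5c2∈{4}] nothing but 4 survives at r5c2, so r5c2=4.
Step 25. [r1c3∈{3,6}] col 3 places 6 nowhere but r1c3, so r1c3=6.
Step 26. [r9c3∈{2,5}] in row 9, 2 fits only at r9c3 ⇒ r9c3=2.
Step 27. [r5c5∈{3,6}] 6 has one home in row 5: r5c5. So r5c5=6.
Step 28. [r7c5∈{5,8}] 8 has one home in col 5: r7c5. So r7c5=8.
Step 29. [r5c6∈{3}] r5c6 is down to just 3 ⇒ r5c6=3.
Step 30. [r9c5∈{4,5}] r9c5 is the only open cell in row 9 admitting 5. So r9c5=5.
Step 31. [r2c3∈{3}] r2c3 has the single candidate 3 ⇒ r2c3=3.
Step 32. [r7c6∈{7}] nothing but 7 survives at r7c6, so r7c6=7.
Step 33. [r1c1∈{4}] r1c1 has the single candidate 4, so r1c1=4.
Step 34. [r4c5∈{4}] only 4 remains possible at r4c5 ⇒ r4c5=4.
Step 35. [r2c9∈{9}] r2c9 has the single candidate 9 ⇒ r2c9=9.
Step 36. [r4c1∈{6}] only 6 remains possible at r4c1 ⇒ r4c1=6.
Step 37. [r2c6∈{8}] only 8 remains possible at r2c6 ⇒ r2c6=8.
Step 38. [r3c1∈{7}] only 7 remains possible at r3c1 ⇒ r3c1=7.
Step 39. [r9c7∈{6}] nothing but 6 survives at r9c7. So r9c7=6.
Step 40. [r3c9∈{1}] nothing but 1 survives at r3c9 ⇒ r3c9=1.
Step 41. [r9c6∈{4}] only 4 remains possible at r9c6. So r9c6=4.
Step 42. [r7c3∈{5}] nothing but 5 survives at r7c3 ⇒ r7c3=5.
Step 43. [r8c5∈{3}] only 3 remains possible at r8c5 ⇒ r8c5=3.
Step 44. [r2c2∈{2}] r2c2's peers cover all but 2 ⇒ r2c2=2.
Step 45. [r1c2∈{1}] only 1 remains possible at r1c2 ⇒ r1c2=1.
Step 46. [r9c4∈{1}] nothing but 1 survives at r9c4, so r9c4=1.
Step 47. [r6c7∈{4}] nothing but 4 survives at r6c7, so r6c7=4.
Step 48. [r8c6∈{9}] r8c6's peers cover all but 9. So r8c6=9.
Step 49. [r1c7∈{3}] nothing but 3 survives at r1c7 ⇒ r1c7=3.
Step 50. [r2c7∈{7}] nothing but 7 survives at r2c7. So r2c7=7.
Step 51. [r6c4∈{9}] r6c4's peers cover all but 9 ⇒ r6c4=9.
Step 52. [r1c8∈{8}] r1c8 has the single candidate 8. So r1c8=8.
Step 53. [r6c2∈{8}] only 8 remains possible at r6c2. So r6c2=8.

Answer: 4 1 6 7 9 5 3 8 2 / 5 2 3 4 1 8 7 6 9 / 7 9 8 3 2 6 5 4 1 / 6 5 9 8 4 1 2 7 3 / 2 4 7 5 6 3 9 1 8 / 3 8 1 9 7 2 4 5 6 / 9 6 5 2 8 7 1 3 4 / 1 7 4 6 3 9 8 2 5 / 8 3 2 1 5 4 6 9 7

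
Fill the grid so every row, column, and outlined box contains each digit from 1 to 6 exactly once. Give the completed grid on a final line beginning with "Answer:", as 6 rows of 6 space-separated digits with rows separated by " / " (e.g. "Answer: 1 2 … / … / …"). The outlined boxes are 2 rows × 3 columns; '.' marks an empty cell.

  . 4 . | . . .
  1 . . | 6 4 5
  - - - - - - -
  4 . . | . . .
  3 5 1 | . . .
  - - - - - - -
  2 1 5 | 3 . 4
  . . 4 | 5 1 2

Step 1. [r3c5∈{2,3,5,6}] 5 has one home in row 3: r3c5 ⇒ r3c5=5.
Step 2. [r3c6∈{1,3,6}] across row 3, 3 lands solely at r3c6, so r3c6=3.
Step 3. [r1c5∈{2,3}] across col 5, 3 lands solely at r1c5 ⇒ r1c5=3.
Step 4. [r1c4∈{1,2}] r1c4 is the only open cell in box 2 admitting 2. So r1c4=2.
Step 5. [r6c1∈{6}] r6c1's peers cover all but 6. So r6c1=6.
Step 6. [r2c3∈{2,3}] col 3 places 3 nowhere but r2c3, so r2c3=3.
Step 7. [r3c2∈{2,6}] 6 has one home in col 2: r3c2. So r3c2=6.
Step 8. [r4c6∈{6}] r4c6 is down to just 6. So r4c6=6.
Step 9. [r1c6∈{1}] r1c6 is down to just 1 ⇒ r1c6=1.
Step 10. [r1c3∈{6}] r1c3's peers cover all but 6. So r1c3=6.
Step 11. [r3c4∈{1}] r3c4's peers cover all but 1 ⇒ r3c4=1.
Step 12. [r2c2∈{2}] only 2 remains possible at r2c2, so r2c2=2.
Step 13. [r4c4∈{4}] r4c4 has the single candidate 4, so r4c4=4.
Step 14. [r3c3∈{2}] nothing but 2 survives at r3c3 ⇒ r3c3=2.
Step 15. [r5c5∈{6}] r5c5's peers cover all but 6, so r5c5=6.
Step 16. [r1c1∈{5}] only 5 remains possible at r1c1, so r1c1=5.
Step 17. [r4c5∈{2}] r4c5 has the single candidate 2 ⇒ r4c5=2.
Step 18. [r6c2∈{3}] only 3 remains possible at r6c2 ⇒ r6c2=3.

Answer: 5 4 6 2 3 1 / 1 2 3 6 4 5 / 4 6 2 1 5 3 / 3 5 1 4 2 6 / 2 1 5 3 6 4 / 6 3 4 5 1 2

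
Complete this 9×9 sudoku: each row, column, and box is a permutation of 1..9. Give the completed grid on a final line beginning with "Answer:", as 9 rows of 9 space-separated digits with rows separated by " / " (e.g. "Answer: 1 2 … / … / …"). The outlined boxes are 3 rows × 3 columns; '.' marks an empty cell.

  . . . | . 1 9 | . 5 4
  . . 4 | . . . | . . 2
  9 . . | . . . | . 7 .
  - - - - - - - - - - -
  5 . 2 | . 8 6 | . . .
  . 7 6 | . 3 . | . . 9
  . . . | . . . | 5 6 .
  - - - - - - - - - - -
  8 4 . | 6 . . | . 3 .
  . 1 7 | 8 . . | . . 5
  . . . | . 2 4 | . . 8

Step 1. [r3c9∈{1,3,6}] col 9 places 6 nowhere but r3c9, so r3c9=6.
Step 2. [r7c7∈{1,2,7,9}] in row 7, 2 fits only at r7c7, so r7c7=2.
Step 3. [r5c8∈{1,2,4,8}] col 8 places 2 nowhere but r5c8 ⇒ r5c8=2.
Step 4. [r2c8∈{1,8,9}] 8 has one home in col 8: r2c8. So r2c8=8.
Step 5. [r1c7∈{3}] r1c7 has the single candidate 3. So r1c7=3.
Step 6. [r8c5∈{9}] r8c5 is down to just 9. So r8c5=9.
Step 7. [r3c7∈{1}] nothing but 1 survives at r3c7. So r3c7=1.
Step 8. [r6c3∈{1,3,8,9}] in col 3, 1 fits only at r6c3, so r6c3=1.
Step 9. [r3c6∈{2,3,5,8}] r3c6 is the only open cell in col 6 admitting 8. So r3c6=8.
Step 10. [r2c5∈{5,6,7}] across col 5, 6 lands solely at r2c5, so r2c5=6.
Step 11. [r9c8∈{1,9}] 9 has one home in col 8: r9c8. So r9c8=9.
Step 12. [r9c4∈{1,3,5,7}] in row 9, 1 fits only at r9c4 ⇒ r9c4=1.
Step 13. [r9c7∈{6,7}] r9c7 is the only open cell in row 9 admitting 7 ⇒ r9c7=7.
Step 14. [r4c7∈{4}] r4c7 is down to just 4. So r4c7=4.
Step 15. [r6c2∈{3,8,9}] across row 6, 8 lands solely at r6c2 ⇒ r6c2=8.
Step 16. [r6c4∈{2,4,7,9}] across row 6, 9 lands solely at r6c4 ⇒ r6c4=9.
Step 17. [r4c4∈{7}] r4c4's peers cover all but 7 ⇒ r4c4=7.
Step 18. [r2c6∈{3,5,7}] box 2 places 7 nowhere but r2c6 ⇒ r2c6=7.
Step 19. [r1c4∈{2}] r1c4 is down to just 2. So r1c4=2.
Step 20. [r6c5∈{4}] only 4 remains possible at r6c5 ⇒ r6c5=4.
Step 21. [r6c1∈{3}] r6c1's peers cover all but 3. So r6c1=3.
Step 22. [r3c5∈{5}] nothing but 5 survives at r3c5. So r3c5=5.
Step 23. [r3c3∈{3}] nothing but 3 survives at r3c3. So r3c3=3.
Step 24. [r9c1∈{6}] only 6 remains possible at r9c1. So r9c1=6.
Step 25. [r9c3∈{5}] r9c3 is down to just 5 ⇒ r9c3=5.
Step 26. [r4c9∈{1,3}] across row 4, 3 lands solely at r4c9. So r4c9=3.
Step 27. [r5c6∈{1,5}] row 5 places 1 nowhere but r5c6, so r5c6=1.
Step 28. [r8c7∈{6}] r8c7 is down to just 6, so r8c7=6.
Step 29. [r7c5∈{7}] r7c5 has the single candidate 7 ⇒ r7c5=7.
Step 30. [r5c4∈{5}] only 5 remains possible at r5c4. So r5c4=5.
Step 31. [r3c2∈{2}] only 2 remains possible at r3c2. So r3c2=2.
Step 32. [r2c7∈{9}] only 9 remains possible at r2c7, so r2c7=9.
Step 33. [r1c1∈{7}] nothing but 7 survives at r1c1. So r1c1=7.
Step 34. [r6c6∈{2}] nothing but 2 survives at r6c6 ⇒ r6c6=2.
Step 35. [r6c9∈{7}] r6c9 is down to just 7 ⇒ r6c9=7.
Step 36. [r2c1∈{1}] r2c1 is down to just 1 ⇒ r2c1=1.
Step 37. [r7c3∈{9}] r7c3 is down to just 9, so r7c3=9.
Step 38. [r8c6∈{3}] nothing but 3 survives at r8c6. So r8c6=3.
Step 39. [r7c9∈{1}] r7c9's peers cover all but 1 ⇒ r7c9=1.
Step 40. [r1c2∈{6}] nothing but 6 survives at r1c2 ⇒ r1c2=6.
Step 41. [r8c8∈{4}] r8c8 has the single candidate 4. So r8c8=4.
Step 42. [r2c4∈{3}] r2c4 is down to just 3, so r2c4=3.
Step 43. [r2c2∈{5}] r2c2 has the single candidate 5. So r2c2=5.
Step 44. [r1c3∈{8}] r1c3 is down to just 8 ⇒ r1c3=8.
Step 45. [r5c7∈{8}] r5c7 is down to just 8 ⇒ r5c7=8.
Step 46. [r4c2∈{9}] only 9 remains possible at r4c2 ⇒ r4c2=9.
Step 47. [r5c1∈{4}] nothing but 4 survives at r5c1. So r5c1=4.
Step 48. [r9c2∈{3}] nothing but 3 survives at r9c2 ⇒ r9c2=3.
Step 49. [r7c6∈{5}] only 5 remains possible at r7c6, so r7c6=5.
Step 50. [r4c8∈{1}] nothing but 1 survives at r4c8, so r4c8=1.
Step 51. [r3c4∈{4}] r3c4 has the single candidate 4, so r3c4=4.
Step 52. [r8c1∈{2}] only 2 remains possible at r8c1 ⇒ r8c1=2.

Answer: 7 6 8 2 1 9 3 5 4 / 1 5 4 3 6 7 9 8 2 / 9 2 3 4 5 8 1 7 6 / 5 9 2 7 8 6 4 1 3 / 4 7 6 5 3 1 8 2 9 / 3 8 1 9 4 2 5 6 7 / 8 4 9 6 7 5 2 3 1 / 2 1 7 8 9 3 6 4 5 / 6 3 5 1 2 4 7 9 8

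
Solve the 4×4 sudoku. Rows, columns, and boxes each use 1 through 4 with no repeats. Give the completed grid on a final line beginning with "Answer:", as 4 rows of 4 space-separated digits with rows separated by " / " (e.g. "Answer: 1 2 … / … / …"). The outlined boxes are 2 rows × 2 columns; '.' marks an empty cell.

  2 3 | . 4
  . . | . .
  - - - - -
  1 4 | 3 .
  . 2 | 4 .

Step 1. [r2c3∈{1,2}] across col 3, 2 lands solely at r2c3, so r2c3=2.
Step 2. [r4c4∈{1}] r4c4 is down to just 1, so r4c4=1.
Step 3. [r1c3∈{1}] r1c3's peers cover all but 1, so r1c3=1.
Step 4. [r3c4∈{2}] r3c4's peers cover all but 2, so r3c4=2.
Step 5. [r2c4∈{3}] r2c4 is down to just 3 ⇒ r2c4=3.
Step 6. [r2c1∈{4}] r2c1 is down to just 4 ⇒ r2c1=4.
Step 7. [r2c2∈{1}] r2c2's peers cover all but 1 ⇒ r2c2=1.
Step 8. [r4c1∈{3}] only 3 remains possible at r4c1 ⇒ r4c1=3.

Answer: 2 3 1 4 / 4 1 2 3 / 1 4 3 2 / 3 2 4 1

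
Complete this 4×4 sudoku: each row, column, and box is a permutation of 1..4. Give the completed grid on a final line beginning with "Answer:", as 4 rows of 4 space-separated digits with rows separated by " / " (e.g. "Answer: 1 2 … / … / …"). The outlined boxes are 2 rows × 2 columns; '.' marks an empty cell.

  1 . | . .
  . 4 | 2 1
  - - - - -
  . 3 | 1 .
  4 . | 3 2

Step 1. [r1c3∈{4}] r1c3's peers cover all but 4 ⇒ r1c3=4.
Step 2. [r4c2∈{1}] r4c2 has the single candidate 1, so r4c2=1.
Step 3. [r3c4∈{4}] only 4 remains possible at r3c4. So r3c4=4.
Step 4. [r2c1∈{3}] r2c1 has the single candidate 3 ⇒ r2c1=3.
Step 5. [r3c1∈{2}] r3c1's peers cover all but 2 ⇒ r3c1=2.
Step 6. [r1c4∈{3}] only 3 remains possible at r1c4, so r1c4=3.
Step 7. [r1c2∈{2}] r1c2 is down to just 2. So r1c2=2.

Answer: 1 2 4 3 / 3 4 2 1 / 2 3 1 4 / 4 1 3 2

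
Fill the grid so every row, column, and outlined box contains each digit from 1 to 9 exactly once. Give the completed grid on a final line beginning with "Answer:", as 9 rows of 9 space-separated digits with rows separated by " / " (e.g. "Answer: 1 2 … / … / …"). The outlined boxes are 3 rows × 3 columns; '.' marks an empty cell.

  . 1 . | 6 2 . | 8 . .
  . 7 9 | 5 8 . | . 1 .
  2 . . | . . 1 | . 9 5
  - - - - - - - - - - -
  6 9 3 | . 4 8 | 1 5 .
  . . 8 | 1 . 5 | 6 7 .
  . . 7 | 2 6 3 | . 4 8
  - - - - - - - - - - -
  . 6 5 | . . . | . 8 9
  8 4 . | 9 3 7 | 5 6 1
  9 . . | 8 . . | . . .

Step 1. [r2c6∈{4}] r2c6 has the single candidate 4, so r2c6=4.
Step 2. [r9c8∈{2,3}] in col 8, 2 fits only at r9c8 ⇒ r9c8=2.
Step 3. [r1c8∈{3}] only 3 remains possible at r1c8. So r1c8=3.
Step 4. [r9c2∈{3}] nothing but 3 survives at r9c2 ⇒ r9c2=3.
Step 5. [r1c9∈{4,7}] r1c9 is the only open cell in row 1 admitting 7 ⇒ r1c9=7.
Step 6. [r3c7∈{4}] only 4 remains possible at r3c7. So r3c7=4.
Step 7. [r4c9∈{2}] nothing but 2 survives at r4c9. So r4c9=2.
Step 8. [r9c3∈{1}] only 1 remains possible at r9c3, so r9c3=1.
Step 9. [r1c1∈{4,5}] r1c1 is the only open cell in row 1 admitting 5, so r1c1=5.
Step 10. [r9c7∈{7}] r9c7 has the single candidate 7. So r9c7=7.
Step 11. [r3c5∈{7}] r3c5's peers cover all but 7, so r3c5=7.
Step 12. [r5c1∈{4}] nothing but 4 survives at r5c1 ⇒ r5c1=4.
Step 13. [r1c3∈{4}] only 4 remains possible at r1c3, so r1c3=4.
Step 14. [r7c6∈{2}] only 2 remains possible at r7c6. So r7c6=2.
Step 15. [r9c5∈{5}] only 5 remains possible at r9c5 ⇒ r9c5=5.
Step 16. [r3c4∈{3}] r3c4's peers cover all but 3. So r3c4=3.
Step 17. [r9c6∈{6}] only 6 remains possible at r9c6, so r9c6=6.
Step 18. [r7c1∈{7}] nothing but 7 survives at r7c1. So r7c1=7.
Step 19. [r7c4∈{4}] r7c4 is down to just 4, so r7c4=4.
Step 20. [r3c2∈{8}] r3c2 is down to just 8. So r3c2=8.
Step 21. [r5c9∈{3}] r5c9's peers cover all but 3. So r5c9=3.
Step 22. [r6c7∈{9}] r6c7 has the single candidate 9, so r6c7=9.
Step 23. [r6c2∈{5}] r6c2 has the single candidate 5, so r6c2=5.
Step 24. [r2c7∈{2}] r2c7's peers cover all but 2 ⇒ r2c7=2.
Step 25. [r3c3∈{6}] r3c3's peers cover all but 6. So r3c3=6.
Step 26. [r1c6∈{9}] r1c6 is down to just 9, so r1c6=9.
Step 27. [r9c9∈{4}] r9c9 is down to just 4 ⇒ r9c9=4.
Step 28. [r5c2∈{2}] nothing but 2 survives at r5c2 ⇒ r5c2=2.
Step 29. [r2c9∈{6}] nothing but 6 survives at r2c9. So r2c9=6.
Step 30. [r5c5∈{9}] nothing but 9 survives at r5c5. So r5c5=9.
Step 31. [r7c5∈{1}] r7c5 is down to just 1. So r7c5=1.
Step 32. [r6c1∈{1}] r6c1's peers cover all but 1, so r6c1=1.
Step 33. [r4c4∈{7}] r4c4's peers cover all but 7, so r4c4=7.
Step 34. [r2c1∈{3}] r2c1 is down to just 3 ⇒ r2c1=3.
Step 35. [r7c7∈{3}] nothing but 3 survives at r7c7. So r7c7=3.
Step 36. [r8c3∈{2}] r8c3's peers cover all but 2, so r8c3=2.

Answer: 5 1 4 6 2 9 8 3 7 / 3 7 9 5 8 4 2 1 6 / 2 8 6 3 7 1 4 9 5 / 6 9 3 7 4 8 1 5 2 / 4 2 8 1 9 5 6 7 3 / 1 5 7 2 6 3 9 4 8 / 7 6 5 4 1 2 3 8 9 / 8 4 2 9 3 7 5 6 1 / 9 3 1 8 5 6 7 2 4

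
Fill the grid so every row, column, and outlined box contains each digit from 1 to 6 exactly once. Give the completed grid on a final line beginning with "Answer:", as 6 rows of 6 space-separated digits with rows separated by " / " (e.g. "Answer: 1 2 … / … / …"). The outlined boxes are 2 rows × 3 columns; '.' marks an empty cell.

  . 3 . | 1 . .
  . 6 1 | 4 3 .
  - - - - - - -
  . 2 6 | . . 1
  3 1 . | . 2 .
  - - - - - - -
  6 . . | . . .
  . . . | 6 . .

Step 1. [r5c4∈{2,3,5}] in col 4, 2 fits only at r5c4 ⇒ r5c4=2.
Step 2. [r4c4∈{5}] only 5 remains possible at r4c4 ⇒ r4c4=5.
Step 3. [r4c3∈{4}] r4c3's peers cover all but 4, so r4c3=4.
Step 4. [r6c1∈{1,2,4,5}] in col 1, 1 fits only at r6c1 ⇒ r6c1=1.
Step 5. [r6c3∈{2,3,5}] in row 6, 2 fits only at r6c3, so r6c3=2.
Step 6. [r1c3∈{5}] r1c3 is down to just 5, so r1c3=5.
Step 7. [r6c6∈{3,4,5}] in row 6, 3 fits only at r6c6, so r6c6=3.
Step 8. [r5c6∈{4,5}] 4 has one home in col 6: r5c6. So r5c6=4.
Step 9. [r6c5∈{5}] r6c5 is down to just 5, so r6c5=5.
Step 10. [r2c1∈{2}] r2c1 has the single candidate 2. So r2c1=2.
Step 11. [r4c6∈{6}] r4c6's peers cover all but 6. So r4c6=6.
Step 12. [r3c4∈{3}] r3c4 has the single candidate 3. So r3c4=3.
Step 13. [r2c6∈{5}] r2c6 is down to just 5 ⇒ r2c6=5.
Step 14. [r1c5∈{6}] r1c5's peers cover all but 6 ⇒ r1c5=6.
Step 15. [r3c1∈{5}] only 5 remains possible at r3c1, so r3c1=5.
Step 16. [r5c5∈{1}] r5c5 has the single candidate 1. So r5c5=1.
Step 17. [r5c2∈{5}] r5c2's peers cover all but 5, so r5c2=5.
Step 18. [r6c2∈{4}] r6c2's peers cover all but 4. So r6c2=4.
Step 19. [r3c5∈{4}] r3c5 has the single candidate 4. So r3c5=4.
Step 20. [r5c3∈{3}] r5c3's peers cover all but 3. So r5c3=3.
Step 21. [r1c1∈{4}] r1c1 has the single candidate 4, so r1c1=4.
Step 22. [r1c6∈{2}] r1c6's peers cover all but 2. So r1c6=2.

Answer: 4 3 5 1 6 2 / 2 6 1 4 3 5 / 5 2 6 3 4 1 / 3 1 4 5 2 6 / 6 5 3 2 1 4 / 1 4 2 6 5 3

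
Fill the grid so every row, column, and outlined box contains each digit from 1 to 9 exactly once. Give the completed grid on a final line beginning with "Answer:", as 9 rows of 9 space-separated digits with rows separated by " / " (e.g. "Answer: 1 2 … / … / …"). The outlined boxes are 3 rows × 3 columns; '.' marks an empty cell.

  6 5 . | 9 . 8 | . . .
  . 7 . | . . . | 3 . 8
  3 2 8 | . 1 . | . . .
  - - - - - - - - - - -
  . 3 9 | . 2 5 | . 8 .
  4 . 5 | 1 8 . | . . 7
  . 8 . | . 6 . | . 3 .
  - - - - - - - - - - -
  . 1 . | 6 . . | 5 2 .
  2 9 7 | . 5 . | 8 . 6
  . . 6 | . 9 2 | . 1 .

Step 1. [r8c8∈{4}] r8c8 is down to just 4, so r8c8=4.
Step 2. [r2c5∈{4}] nothing but 4 survives at r2c5, so r2c5=4.
Step 3. [r6c9∈{1,2,4,5,9}] across row 6, 5 lands solely at r6c9, so r6c9=5.
Step 4. [r4c7∈{1,4,6}] in row 4, 6 fits only at r4c7. So r4c7=6.
Step 5. [r5c8∈{9}] only 9 remains possible at r5c8. So r5c8=9.
Step 6. [r7c3∈{3,4}] in col 3, 3 fits only at r7c3. So r7c3=3.
Step 7. [r1c8∈{7}] r1c8 is down to just 7, so r1c8=7.
Step 8. [r9c4∈{3,4,7,8}] r9c4 is the only open cell in col 4 admitting 8, so r9c4=8.
Step 9. [r2c3∈{1}] r2c3 has the single candidate 1. So r2c3=1.
Step 10. [r1c9∈{1,2,4}] col 9 places 2 nowhere but r1c9, so r1c9=2.
Step 11. [r4c9∈{1,4}] in col 9, 1 fits only at r4c9 ⇒ r4c9=1.
Step 12. [r6c7∈{2,4}] box 6 places 4 nowhere but r6c7, so r6c7=4.
Step 13. [r6c4∈{7}] r6c4 is down to just 7 ⇒ r6c4=7.
Step 14. [r3c4∈{5}] only 5 remains possible at r3c4. So r3c4=5.
Step 15. [r3c8∈{6}] nothing but 6 survives at r3c8 ⇒ r3c8=6.
Step 16. [r3c7∈{9}] r3c7's peers cover all but 9 ⇒ r3c7=9.
Step 17. [r7c6∈{4,7}] r7c6 is the only open cell in row 7 admitting 4. So r7c6=4.
Step 18. [r5c6∈{3}] r5c6 is down to just 3, so r5c6=3.
Step 19. [r2c8∈{5}] r2c8 is down to just 5, so r2c8=5.
Step 20. [r8c6∈{1}] r8c6's peers cover all but 1, so r8c6=1.
Step 21. [r9c1∈{5}] nothing but 5 survives at r9c1 ⇒ r9c1=5.
Step 22. [r3c9∈{4}] r3c9's peers cover all but 4 ⇒ r3c9=4.
Step 23. [r2c4∈{2}] only 2 remains possible at r2c4 ⇒ r2c4=2.
Step 24. [r5c2∈{6}] only 6 remains possible at r5c2, so r5c2=6.
Step 25. [r2c6∈{6}] r2c6 has the single candidate 6, so r2c6=6.
Step 26. [r6c6∈{9}] r6c6 is down to just 9 ⇒ r6c6=9.
Step 27. [r9c2∈{4}] only 4 remains possible at r9c2. So r9c2=4.
Step 28. [r2c1∈{9}] r2c1's peers cover all but 9, so r2c1=9.
Step 29. [r5c7∈{2}] only 2 remains possible at r5c7 ⇒ r5c7=2.
Step 30. [r6c1∈{1}] r6c1 has the single candidate 1, so r6c1=1.
Step 31. [r7c1∈{8}] only 8 remains possible at r7c1. So r7c1=8.
Step 32. [r9c9∈{3}] r9c9 is down to just 3 ⇒ r9c9=3.
Step 33. [r3c6∈{7}] nothing but 7 survives at r3c6, so r3c6=7.
Step 34. [r6c3∈{2}] r6c3 is down to just 2. So r6c3=2.
Step 35. [r7c9∈{9}] r7c9 is down to just 9. So r7c9=9.
Step 36. [r4c1∈{7}] only 7 remains possible at r4c1, so r4c1=7.
Step 37. [r8c4∈{3}] r8c4 is down to just 3, so r8c4=3.
Step 38. [r9c7∈{7}] r9c7 has the single candidate 7. So r9c7=7.
Step 39. [r1c7∈{1}] only 1 remains possible at r1c7 ⇒ r1c7=1.
Step 40. [r4c4∈{4}] r4c4 is down to just 4. So r4c4=4.
Step 41. [r1c3∈{4}] r1c3 has the single candidate 4, so r1c3=4.
Step 42. [r7c5∈{7}] r7c5 is down to just 7, so r7c5=7.
Step 43. [r1c5∈{3}] r1c5's peers cover all but 3, so r1c5=3.

Answer: 6 5 4 9 3 8 1 7 2 / 9 7 1 2 4 6 3 5 8 / 3 2 8 5 1 7 9 6 4 / 7 3 9 4 2 5 6 8 1 / 4 6 5 1 8 3 2 9 7 / 1 8 2 7 6 9 4 3 5 / 8 1 3 6 7 4 5 2 9 / 2 9 7 3 5 1 8 4 6 / 5 4 6 8 9 2 7 1 3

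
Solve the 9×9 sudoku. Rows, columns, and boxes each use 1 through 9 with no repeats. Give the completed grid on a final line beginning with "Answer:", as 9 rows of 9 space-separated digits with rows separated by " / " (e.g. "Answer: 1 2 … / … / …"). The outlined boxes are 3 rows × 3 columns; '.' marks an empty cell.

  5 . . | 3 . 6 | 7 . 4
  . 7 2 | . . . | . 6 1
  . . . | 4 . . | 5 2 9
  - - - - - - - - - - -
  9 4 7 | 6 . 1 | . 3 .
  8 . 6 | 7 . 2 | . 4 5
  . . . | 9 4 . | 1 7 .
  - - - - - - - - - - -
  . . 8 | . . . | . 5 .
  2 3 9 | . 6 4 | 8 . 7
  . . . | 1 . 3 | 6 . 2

Step 1. [r9c5∈{5,7,8,9}] across row 9, 8 lands solely at r9c5. So r9c5=8.
Step 2. [r1c3∈{1}] nothing but 1 survives at r1c3. So r1c3=1.
Step 3. [r6c6∈{5,8}] box 5 places 8 nowhere but r6c6 ⇒ r6c6=8.
Step 4. [r7c1∈{1,4,6,7}] in col 1, 1 fits only at r7c1. So r7c1=1.
Step 5. [r6c1∈{3}] r6c1 has the single candidate 3. So r6c1=3.
Step 6. [r2c6∈{5,9}] 5 has one home in col 6: r2c6, so r2c6=5.
Step 7. [r7c6∈{7,9}] in col 6, 9 fits only at r7c6 ⇒ r7c6=9.
Step 8. [r1c5∈{2,9}] across row 1, 2 lands solely at r1c5. So r1c5=2.
Step 9. [r6c3∈{5}] r6c3 has the single candidate 5. So r6c3=5.
Step 10. [r3c2∈{6,8}] in row 3, 8 fits only at r3c2 ⇒ r3c2=8.
Step 11. [r3c6∈{7}] r3c6 is down to just 7 ⇒ r3c6=7.
Step 12. [r2c1∈{4}] nothing but 4 survives at r2c1. So r2c1=4.
Step 13. [r7c9∈{3}] r7c9 has the single candidate 3 ⇒ r7c9=3.
Step 14. [r4c9∈{8}] only 8 remains possible at r4c9, so r4c9=8.
Step 15. [r3c3∈{3}] only 3 remains possible at r3c3. So r3c3=3.
Step 16. [r4c7∈{2}] r4c7's peers cover all but 2. So r4c7=2.
Step 17. [r1c2∈{9}] only 9 remains possible at r1c2 ⇒ r1c2=9.
Step 18. [r5c2∈{1}] only 1 remains possible at r5c2 ⇒ r5c2=1.
Step 19. [r2c4∈{8}] r2c4 is down to just 8, so r2c4=8.
Step 20. [r6c2∈{2}] only 2 remains possible at r6c2, so r6c2=2.
Step 21. [r6c9∈{6}] r6c9 is down to just 6 ⇒ r6c9=6.
Step 22. [r4c5∈{5}] nothing but 5 survives at r4c5, so r4c5=5.
Step 23. [r2c7∈{3}] r2c7 is down to just 3 ⇒ r2c7=3.
Step 24. [r9c8∈{9}] r9c8 has the single candidate 9. So r9c8=9.
Step 25. [r3c1∈{6}] r3c1 is down to just 6 ⇒ r3c1=6.
Step 26. [r7c5∈{7}] r7c5 has the single candidate 7 ⇒ r7c5=7.
Step 27. [r2c5∈{9}] r2c5 has the single candidate 9 ⇒ r2c5=9.
Step 28. [r1c8∈{8}] r1c8 is down to just 8, so r1c8=8.
Step 29. [r9c1∈{7}] r9c1 has the single candidate 7. So r9c1=7.
Step 30. [r7c4∈{2}] r7c4's peers cover all but 2. So r7c4=2.
Step 31. [r8c4∈{5}] nothing but 5 survives at r8c4 ⇒ r8c4=5.
Step 32. [r8c8∈{1}] nothing but 1 survives at r8c8 ⇒ r8c8=1.
Step 33. [r3c5∈{1}] r3c5 has the single candidate 1, so r3c5=1.
Step 34. [r5c5∈{3}] nothing but 3 survives at r5c5 ⇒ r5c5=3.
Step 35. [r9c3∈{4}] r9c3's peers cover all but 4, so r9c3=4.
Step 36. [r7c2∈{6}] nothing but 6 survives at r7c2 ⇒ r7c2=6.
Step 37. [r5c7∈{9}] r5c7 has the single candidate 9. So r5c7=9.
Step 38. [r7c7∈{4}] only 4 remains possible at r7c7, so r7c7=4.
Step 39. [r9c2∈{5}] nothing but 5 survives at r9c2. So r9c2=5.

Answer: 5 9 1 3 2 6 7 8 4 / 4 7 2 8 9 5 3 6 1 / 6 8 3 4 1 7 5 2 9 / 9 4 7 6 5 1 2 3 8 / 8 1 6 7 3 2 9 4 5 / 3 2 5 9 4 8 1 7 6 / 1 6 8 2 7 9 4 5 3 / 2 3 9 5 6 4 8 1 7 / 7 5 4 1 8 3 6 9 2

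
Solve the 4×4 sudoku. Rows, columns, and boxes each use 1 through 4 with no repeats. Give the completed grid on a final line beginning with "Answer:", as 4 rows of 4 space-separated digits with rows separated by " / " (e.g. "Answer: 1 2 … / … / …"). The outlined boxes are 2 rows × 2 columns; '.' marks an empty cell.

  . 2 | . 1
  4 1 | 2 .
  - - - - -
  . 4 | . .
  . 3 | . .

Step 1. [r2c4∈{3}] only 3 remains possible at r2c4, so r2c4=3.
Step 2. [r4c4∈{2,4}] col 4 places 4 nowhere but r4c4. So r4c4=4.
Step 3. [r4c3∈{1}] nothing but 1 survives at r4c3. So r4c3=1.
Step 4. [r3c1∈{1,2}] r3c1 is the only open cell in row 3 admitting 1. So r3c1=1.
Step 5. [r1c1∈{3}] only 3 remains possible at r1c1. So r1c1=3.
Step 6. [r1c3∈{4}] only 4 remains possible at r1c3, so r1c3=4.
Step 7. [r3c4∈{2}] r3c4 is down to just 2. So r3c4=2.
Step 8. [r4c1∈{2}] nothing but 2 survives at r4c1. So r4c1=2.
Step 9. [r3c3∈{3}] only 3 remains possible at r3c3, so r3c3=3.

Answer: 3 2 4 1 / 4 1 2 3 / 1 4 3 2 / 2 3 1 4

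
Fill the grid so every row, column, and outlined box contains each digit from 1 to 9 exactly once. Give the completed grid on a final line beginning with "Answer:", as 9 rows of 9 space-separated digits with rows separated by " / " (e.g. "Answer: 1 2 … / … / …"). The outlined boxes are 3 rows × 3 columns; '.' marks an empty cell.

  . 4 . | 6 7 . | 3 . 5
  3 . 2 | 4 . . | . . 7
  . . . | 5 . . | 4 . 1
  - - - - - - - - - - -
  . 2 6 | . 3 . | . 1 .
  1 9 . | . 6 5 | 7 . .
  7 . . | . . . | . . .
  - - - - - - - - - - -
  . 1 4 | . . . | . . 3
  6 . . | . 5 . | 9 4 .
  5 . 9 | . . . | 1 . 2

Step 1. [r8c9∈{8}] r8c9 is down to just 8. So r8c9=8.
Step 2. [r6c7∈{2,5,6,8}] across col 7, 2 lands solely at r6c7, so r6c7=2.
Step 3. [r3c6∈{2,3,8,9}] in row 3, 3 fits only at r3c6. So r3c6=3.
Step 4. [r6c3∈{3,5,8}] col 3 places 5 nowhere but r6c3. So r6c3=5.
Step 5. [r7c1∈{2,8}] r7c1 is the only open cell in col 1 admitting 2, so r7c1=2.
Step 6. [r9c2∈{3,7,8}] r9c2 is the only open cell in box 7 admitting 8, so r9c2=8.
Step 7. [r3c5∈{2,8,9}] in col 5, 2 fits only at r3c5. So r3c5=2.
Step 8. [r4c1∈{4,8}] col 1 places 4 nowhere but r4c1. So r4c1=4.
Step 9. [r5c3∈{3,8}] across box 4, 8 lands solely at r5c3. So r5c3=8.
Step 10. [r4c9∈{9}] only 9 remains possible at r4c9. So r4c9=9.
Step 11. [r8c6∈{1,2,7}] in col 6, 2 fits only at r8c6 ⇒ r8c6=2.
Step 12. [r8c4∈{1,3,7}] row 8 places 1 nowhere but r8c4. So r8c4=1.
Step 13. [r7c8∈{5,6,7}] r7c8 is the only open cell in col 8 admitting 5. So r7c8=5.
Step 14. [r7c7∈{6}] r7c7 is down to just 6. So r7c7=6.
Step 15. [r2c7∈{8}] r2c7's peers cover all but 8. So r2c7=8.
Step 16. [r1c6∈{1,8,9}] r1c6 is the only open cell in box 2 admitting 8 ⇒ r1c6=8.
Step 17. [r4c4∈{7,8}] across row 4, 8 lands solely at r4c4, so r4c4=8.
Step 18. [r6c4∈{9}] r6c4 is down to just 9. So r6c4=9.
Step 19. [r7c4∈{7}] r7c4 has the single candidate 7. So r7c4=7.
Step 20. [r6c9∈{4,6}] r6c9 is the only open cell in col 9 admitting 6. So r6c9=6.
Step 21. [r3c3∈{7}] r3c3's peers cover all but 7, so r3c3=7.
Step 22. [r1c1∈{9}] nothing but 9 survives at r1c1 ⇒ r1c1=9.
Step 23. [r3c8∈{6,9}] across row 3, 9 lands solely at r3c8. So r3c8=9.
Step 24. [r7c6∈{9}] only 9 remains possible at r7c6 ⇒ r7c6=9.
Step 25. [r2c6∈{1}] only 1 remains possible at r2c6, so r2c6=1.
Step 26. [r6c6∈{4}] only 4 remains possible at r6c6, so r6c6=4.
Step 27. [r6c2∈{3}] r6c2 has the single candidate 3, so r6c2=3.
Step 28. [r2c2∈{5,6}] across row 2, 5 lands solely at r2c2. So r2c2=5.
Step 29. [r5c4∈{2}] only 2 remains possible at r5c4. So r5c4=2.
Step 30. [r1c8∈{2}] r1c8 has the single candidate 2. So r1c8=2.
Step 31. [r7c5∈{8}] r7c5's peers cover all but 8. So r7c5=8.
Step 32. [r6c5∈{1}] only 1 remains possible at r6c5 ⇒ r6c5=1.
Step 33. [r5c9∈{4}] only 4 remains possible at r5c9, so r5c9=4.
Step 34. [r3c2∈{6}] r3c2 has the single candidate 6 ⇒ r3c2=6.
Step 35. [r9c6∈{6}] only 6 remains possible at r9c6 ⇒ r9c6=6.
Step 36. [r9c8∈{7}] only 7 remains possible at r9c8 ⇒ r9c8=7.
Step 37. [r9c4∈{3}] r9c4 is down to just 3. So r9c4=3.
Step 38. [r6c8∈{8}] r6c8's peers cover all but 8. So r6c8=8.
Step 39. [r4c6∈{7}] r4c6 has the single candidate 7. So r4c6=7.
Step 40. [r8c2∈{7}] nothing but 7 survives at r8c2 ⇒ r8c2=7.
Step 41. [r1c3∈{1}] r1c3 has the single candidate 1. So r1c3=1.
Step 42. [r3c1∈{8}] r3c1's peers cover all but 8. So r3c1=8.
Step 43. [r2c8∈{6}] nothing but 6 survives at r2c8 ⇒ r2c8=6.
Step 44. [r4c7∈{5}] r4c7 is down to just 5, so r4c7=5.
Step 45. [r2c5∈{9}] r2c5's peers cover all but 9 ⇒ r2c5=9.
Step 46. [r5c8∈{3}] r5c8's peers cover all but 3 ⇒ r5c8=3.
Step 47. [r8c3∈{3}] r8c3 is down to just 3, so r8c3=3.
Step 48. [r9c5∈{4}] nothing but 4 survives at r9c5. So r9c5=4.

Answer: 9 4 1 6 7 8 3 2 5 / 3 5 2 4 9 1 8 6 7 / 8 6 7 5 2 3 4 9 1 / 4 2 6 8 3 7 5 1 9 / 1 9 8 2 6 5 7 3 4 / 7 3 5 9 1 4 2 8 6 / 2 1 4 7 8 9 6 5 3 / 6 7 3 1 5 2 9 4 8 / 5 8 9 3 4 6 1 7 2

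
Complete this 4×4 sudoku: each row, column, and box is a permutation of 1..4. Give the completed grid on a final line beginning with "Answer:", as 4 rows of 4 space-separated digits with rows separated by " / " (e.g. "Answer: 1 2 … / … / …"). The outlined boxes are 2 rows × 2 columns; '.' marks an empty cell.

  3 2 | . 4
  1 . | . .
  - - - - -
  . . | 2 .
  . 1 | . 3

Step 1. [r3c1∈{4}] nothing but 4 survives at r3c1 ⇒ r3c1=4.
Step 2. [r2c2∈{4}] r2c2 has the single candidate 4, so r2c2=4.
Step 3. [r2c3∈{3}] r2c3 is down to just 3. So r2c3=3.
Step 4. [r4c3∈{4}] r4c3 is down to just 4, so r4c3=4.
Step 5. [r3c4∈{1}] nothing but 1 survives at r3c4, so r3c4=1.
Step 6. [r2c4∈{2}] only 2 remains possible at r2c4 ⇒ r2c4=2.
Step 7. [r4c1∈{2}] r4c1's peers cover all but 2. So r4c1=2.
Step 8. [r3c2∈{3}] r3c2 has the single candidate 3 ⇒ r3c2=3.
Step 9. [r1c3∈{1}] r1c3 is down to just 1 ⇒ r1c3=1.

Answer: 3 2 1 4 / 1 4 3 2 / 4 3 2 1 / 2 1 4 3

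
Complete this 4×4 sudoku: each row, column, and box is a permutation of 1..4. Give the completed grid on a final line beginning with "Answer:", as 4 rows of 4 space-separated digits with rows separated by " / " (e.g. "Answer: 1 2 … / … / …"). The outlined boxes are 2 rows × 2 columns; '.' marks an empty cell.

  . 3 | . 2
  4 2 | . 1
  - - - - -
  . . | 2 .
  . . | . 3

Step 1. [r4c3∈{1,4}] col 3 places 1 nowhere but r4c3 ⇒ r4c3=1.
Step 2. [r3c2∈{1,4}] across col 2, 1 lands solely at r3c2. So r3c2=1.
Step 3. [r1c3∈{4}] nothing but 4 survives at r1c3. So r1c3=4.
Step 4. [r4c2∈{4}] r4c2 has the single candidate 4, so r4c2=4.
Step 5. [r4c1∈{2}] nothing but 2 survives at r4c1 ⇒ r4c1=2.
Step 6. [r3c1∈{3}] r3c1's peers cover all but 3, so r3c1=3.
Step 7. [r1c1∈{1}] only 1 remains possible at r1c1. So r1c1=1.
Step 8. [r3c4∈{4}] r3c4 is down to just 4, so r3c4=4.
Step 9. [r2c3∈{3}] r2c3's peers cover all but 3. So r2c3=3.

Answer: 1 3 4 2 / 4 2 3 1 / 3 1 2 4 / 2 4 1 3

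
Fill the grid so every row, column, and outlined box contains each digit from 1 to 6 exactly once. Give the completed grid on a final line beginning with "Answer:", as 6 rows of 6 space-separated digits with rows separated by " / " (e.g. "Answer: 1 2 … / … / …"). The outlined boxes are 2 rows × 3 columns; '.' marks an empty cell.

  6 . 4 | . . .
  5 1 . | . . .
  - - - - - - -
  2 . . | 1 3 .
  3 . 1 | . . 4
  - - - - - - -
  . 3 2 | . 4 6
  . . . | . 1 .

Step 1. [r3c6∈{5}] only 5 remains possible at r3c6, so r3c6=5.
Step 2. [r6c3∈{5,6}] col 3 places 5 nowhere but r6c3, so r6c3=5.
Step 3. [r1c2∈{2}] r1c2 has the single candidate 2 ⇒ r1c2=2.
Step 4. [r6c2∈{4,6}] across row 6, 6 lands solely at r6c2 ⇒ r6c2=6.
Step 5. [r2c4∈{2,3,4,6}] in row 2, 4 fits only at r2c4. So r2c4=4.
Step 6. [r2c5∈{2,6}] in row 2, 6 fits only at r2c5 ⇒ r2c5=6.
Step 7. [r2c6∈{2,3}] r2c6 is the only open cell in row 2 admitting 2 ⇒ r2c6=2.
Step 8. [r6c6∈{3}] nothing but 3 survives at r6c6, so r6c6=3.
Step 9. [r6c4∈{2}] nothing but 2 survives at r6c4 ⇒ r6c4=2.
Step 10. [r1c5∈{5}] nothing but 5 survives at r1c5, so r1c5=5.
Step 11. [r6c1∈{4}] only 4 remains possible at r6c1, so r6c1=4.
Step 12. [r1c6∈{1}] r1c6 has the single candidate 1. So r1c6=1.
Step 13. [r1c4∈{3}] only 3 remains possible at r1c4. So r1c4=3.
Step 14. [r4c2∈{5}] r4c2 is down to just 5. So r4c2=5.
Step 15. [r5c1∈{1}] nothing but 1 survives at r5c1, so r5c1=1.
Step 16. [r5c4∈{5}] only 5 remains possible at r5c4 ⇒ r5c4=5.
Step 17. [r2c3∈{3}] r2c3 is down to just 3 ⇒ r2c3=3.
Step 18. [r3c3∈{6}] nothing but 6 survives at r3c3, so r3c3=6.
Step 19. [r4c4∈{6}] r4c4's peers cover all but 6, so r4c4=6.
Step 20. [r3c2∈{4}] r3c2's peers cover all but 4 ⇒ r3c2=4.
Step 21. [r4c5∈{2}] only 2 remains possible at r4c5 ⇒ r4c5=2.

Answer: 6 2 4 3 5 1 / 5 1 3 4 6 2 / 2 4 6 1 3 5 / 3 5 1 6 2 4 / 1 3 2 5 4 6 / 4 6 5 2 1 3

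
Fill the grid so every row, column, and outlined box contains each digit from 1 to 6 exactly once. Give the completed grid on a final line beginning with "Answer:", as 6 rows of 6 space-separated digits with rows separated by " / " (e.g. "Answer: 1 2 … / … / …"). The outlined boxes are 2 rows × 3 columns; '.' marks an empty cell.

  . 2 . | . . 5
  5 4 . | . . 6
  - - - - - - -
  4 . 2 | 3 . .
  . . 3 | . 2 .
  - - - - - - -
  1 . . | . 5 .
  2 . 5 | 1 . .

Step 1. [r4c1∈{6}] nothing but 6 survives at r4c1, so r4c1=6.
Step 2. [r5c4∈{2,4,6}] col 4 places 6 nowhere but r5c4, so r5c4=6.
Step 3. [r2c5∈{1,3}] 3 has one home in row 2: r2c5 ⇒ r2c5=3.
Step 4. [r6c5∈{4}] nothing but 4 survives at r6c5. So r6c5=4.
Step 5. [r3c6∈{1}] nothing but 1 survives at r3c6, so r3c6=1.
Step 6. [r5c2∈{3}] r5c2 has the single candidate 3 ⇒ r5c2=3.
Step 7. [r4c4∈{4,5}] in col 4, 5 fits only at r4c4 ⇒ r4c4=5.
Step 8. [r2c3∈{1}] r2c3's peers cover all but 1. So r2c3=1.
Step 9. [r1c4∈{4}] r1c4 has the single candidate 4. So r1c4=4.
Step 10. [r1c3∈{6}] nothing but 6 survives at r1c3 ⇒ r1c3=6.
Step 11. [r1c1∈{3}] r1c1's peers cover all but 3. So r1c1=3.
Step 12. [r1c5∈{1}] r1c5 is down to just 1, so r1c5=1.
Step 13. [r3c5∈{6}] r3c5's peers cover all but 6 ⇒ r3c5=6.
Step 14. [r4c2∈{1}] nothing but 1 survives at r4c2 ⇒ r4c2=1.
Step 15. [r6c2∈{6}] r6c2 is down to just 6 ⇒ r6c2=6.
Step 16. [r4c6∈{4}] nothing but 4 survives at r4c6, so r4c6=4.
Step 17. [r3c2∈{5}] only 5 remains possible at r3c2 ⇒ r3c2=5.
Step 18. [r6c6∈{3}] nothing but 3 survives at r6c6. So r6c6=3.
Step 19. [r5c6∈{2}] r5c6 has the single candidate 2, so r5c6=2.
Step 20. [r5c3∈{4}] r5c3 has the single candidate 4 ⇒ r5c3=4.
Step 21. [r2c4∈{2}] nothing but 2 survives at r2c4 ⇒ r2c4=2.

Answer: 3 2 6 4 1 5 / 5 4 1 2 3 6 / 4 5 2 3 6 1 / 6 1 3 5 2 4 / 1 3 4 6 5 2 / 2 6 5 1 4 3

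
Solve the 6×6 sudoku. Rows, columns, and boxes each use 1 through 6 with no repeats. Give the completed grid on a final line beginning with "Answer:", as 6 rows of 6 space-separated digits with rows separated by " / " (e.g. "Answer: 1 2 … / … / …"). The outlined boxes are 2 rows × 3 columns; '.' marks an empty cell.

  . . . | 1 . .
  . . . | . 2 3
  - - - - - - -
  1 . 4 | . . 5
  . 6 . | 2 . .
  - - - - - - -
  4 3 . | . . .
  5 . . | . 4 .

Step 1. [r1c1∈{2,3,6}] in col 1, 2 fits only at r1c1 ⇒ r1c1=2.
Step 2. [r2c4∈{4,5,6}] r2c4 is the only open cell in col 4 admitting 4 ⇒ r2c4=4.
Step 3. [r1c5∈{5,6}] r1c5 is the only open cell in box 2 admitting 5, so r1c5=5.
Step 4. [r1c6∈{6}] nothing but 6 survives at r1c6. So r1c6=6.
Step 5. [r2c2∈{1,5}] in col 2, 5 fits only at r2c2, so r2c2=5.
Step 6. [r6c2∈{1,2}] in col 2, 1 fits only at r6c2. So r6c2=1.
Step 7. [r4c1∈{3}] r4c1 is down to just 3, so r4c1=3.
Step 8. [r4c5∈{1}] r4c5's peers cover all but 1, so r4c5=1.
Step 9. [r5c5∈{6}] r5c5 has the single candidate 6, so r5c5=6.
Step 10. [r6c6∈{2}] only 2 remains possible at r6c6 ⇒ r6c6=2.
Step 11. [r6c3∈{6}] r6c3 is down to just 6 ⇒ r6c3=6.
Step 12. [r6c4∈{3}] only 3 remains possible at r6c4, so r6c4=3.
Step 13. [r2c3∈{1}] r2c3 has the single candidate 1. So r2c3=1.
Step 14. [r3c4∈{6}] r3c4 has the single candidate 6 ⇒ r3c4=6.
Step 15. [r1c2∈{4}] r1c2 has the single candidate 4. So r1c2=4.
Step 16. [r5c4∈{5}] r5c4's peers cover all but 5. So r5c4=5.
Step 17. [r5c3∈{2}] only 2 remains possible at r5c3. So r5c3=2.
Step 18. [r3c5∈{3}] r3c5 has the single candidate 3. So r3c5=3.
Step 19. [r5c6∈{1}] nothing but 1 survives at r5c6. So r5c6=1.
Step 20. [r3c2∈{2}] r3c2 has the single candidate 2 ⇒ r3c2=2.
Step 21. [r4c6∈{4}] nothing but 4 survives at r4c6. So r4c6=4.
Step 22. [r1c3∈{3}] r1c3 is down to just 3 ⇒ r1c3=3.
Step 23. [r2c1∈{6}] r2c1 has the single candidate 6 ⇒ r2c1=6.
Step 24. [r4c3∈{5}] nothing but 5 survives at r4c3, so r4c3=5.

Answer: 2 4 3 1 5 6 / 6 5 1 4 2 3 / 1 2 4 6 3 5 / 3 6 5 2 1 4 / 4 3 2 5 6 1 / 5 1 6 3 4 2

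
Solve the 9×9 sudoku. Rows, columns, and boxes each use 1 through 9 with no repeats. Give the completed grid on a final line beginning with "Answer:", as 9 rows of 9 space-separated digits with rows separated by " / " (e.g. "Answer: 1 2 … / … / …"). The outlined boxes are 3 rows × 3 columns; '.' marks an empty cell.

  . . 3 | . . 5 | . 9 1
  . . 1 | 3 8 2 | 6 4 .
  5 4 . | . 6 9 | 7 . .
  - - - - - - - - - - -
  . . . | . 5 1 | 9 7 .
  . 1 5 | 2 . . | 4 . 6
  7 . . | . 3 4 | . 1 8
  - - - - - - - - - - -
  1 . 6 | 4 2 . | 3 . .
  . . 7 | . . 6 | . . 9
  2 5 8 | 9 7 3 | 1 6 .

Step 1. [r3c8∈{2,3,8}] 8 has one home in row 3: r3c8, so r3c8=8.
Step 2. [r8c4∈{1,5,8}] 5 has one home in col 4: r8c4, so r8c4=5.
Step 3. [r3c3∈{2}] r3c3's peers cover all but 2 ⇒ r3c3=2.
Step 4. [r4c4∈{6,8}] col 4 places 8 nowhere but r4c4, so r4c4=8.
Step 5. [r5c1∈{3,8,9}] r5c1 is the only open cell in row 5 admitting 8. So r5c1=8.
Step 6. [r4c9∈{2,3}] across col 9, 2 lands solely at r4c9. So r4c9=2.
Step 7. [r2c2∈{7,9}] row 2 places 7 nowhere but r2c2. So r2c2=7.
Step 8. [r6c2∈{2,6,9}] 2 has one home in row 6: r6c2, so r6c2=2.
Step 9. [r8c1∈{3,4}] row 8 places 4 nowhere but r8c1 ⇒ r8c1=4.
Step 10. [r4c1∈{3,6}] 3 has one home in col 1: r4c1 ⇒ r4c1=3.
Step 11. [r7c8∈{5}] only 5 remains possible at r7c8 ⇒ r7c8=5.
Step 12. [r4c2∈{6}] only 6 remains possible at r4c2, so r4c2=6.
Step 13. [r8c8∈{2}] r8c8 has the single candidate 2, so r8c8=2.
Step 14. [r3c9∈{3}] r3c9 has the single candidate 3 ⇒ r3c9=3.
Step 15. [r8c7∈{8}] nothing but 8 survives at r8c7, so r8c7=8.
Step 16. [r9c9∈{4}] r9c9 is down to just 4, so r9c9=4.
Step 17. [r5c8∈{3}] only 3 remains possible at r5c8. So r5c8=3.
Step 18. [r3c4∈{1}] nothing but 1 survives at r3c4. So r3c4=1.
Step 19. [r1c7∈{2}] r1c7 has the single candidate 2. So r1c7=2.
Step 20. [r1c5∈{4}] r1c5 is down to just 4 ⇒ r1c5=4.
Step 21. [r7c9∈{7}] r7c9 is down to just 7, so r7c9=7.
Step 22. [r7c2∈{9}] r7c2's peers cover all but 9, so r7c2=9.
Step 23. [r7c6∈{8}] r7c6 has the single candidate 8 ⇒ r7c6=8.
Step 24. [r2c1∈{9}] r2c1 has the single candidate 9, so r2c1=9.
Step 25. [r5c6∈{7}] nothing but 7 survives at r5c6. So r5c6=7.
Step 26. [r1c4∈{7}] r1c4 has the single candidate 7. So r1c4=7.
Step 27. [r6c7∈{5}] r6c7 is down to just 5. So r6c7=5.
Step 28. [r4c3∈{4}] only 4 remains possible at r4c3. So r4c3=4.
Step 29. [r8c2∈{3}] nothing but 3 survives at r8c2 ⇒ r8c2=3.
Step 30. [r2c9∈{5}] r2c9's peers cover all but 5. So r2c9=5.
Step 31. [r1c2∈{8}] only 8 remains possible at r1c2. So r1c2=8.
Step 32. [r6c4∈{6}] r6c4 has the single candidate 6 ⇒ r6c4=6.
Step 33. [r8c5∈{1}] only 1 remains possible at r8c5, so r8c5=1.
Step 34. [r1c1∈{6}] r1c1 has the single candidate 6, so r1c1=6.
Step 35. [r5c5∈{9}] r5c5 has the single candidate 9, so r5c5=9.
Step 36. [r6c3∈{9}] only 9 remains possible at r6c3 ⇒ r6c3=9.

Answer: 6 8 3 7 4 5 2 9 1 / 9 7 1 3 8 2 6 4 5 / 5 4 2 1 6 9 7 8 3 / 3 6 4 8 5 1 9 7 2 / 8 1 5 2 9 7 4 3 6 / 7 2 9 6 3 4 5 1 8 / 1 9 6 4 2 8 3 5 7 / 4 3 7 5 1 6 8 2 9 / 2 5 8 9 7 3 1 6 4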